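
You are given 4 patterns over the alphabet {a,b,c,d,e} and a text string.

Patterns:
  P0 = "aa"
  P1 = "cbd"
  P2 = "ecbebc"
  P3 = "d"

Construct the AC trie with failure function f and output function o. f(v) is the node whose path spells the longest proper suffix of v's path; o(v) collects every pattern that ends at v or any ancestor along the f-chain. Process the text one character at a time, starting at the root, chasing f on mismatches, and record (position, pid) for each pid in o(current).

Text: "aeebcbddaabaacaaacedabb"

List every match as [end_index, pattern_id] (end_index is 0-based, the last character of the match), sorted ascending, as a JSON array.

Construct AC machine:
Trie (insert patterns):
  0='ε' goto a→1 c→3 d→12 e→6
  1='a' goto a→2
  2='aa' goto ·  ←P0
  3='c' goto b→4
  4='cb' goto d→5
  5='cbd' goto ·  ←P1
  6='e' goto c→7
  7='ec' goto b→8
  8='ecb' goto e→9
  9='ecbe' goto b→10
  10='ecbeb' goto c→11
  11='ecbebc' goto ·  ←P2
  12='d' goto ·  ←P3

Failure links (BFS by depth):
  fail(1) 'a': from fail(0)=0 chase 'a': 0 ⇒ 0;  out=∅∪out(0)=∅
  fail(3) 'c': from fail(0)=0 chase 'c': 0 ⇒ 0;  out=∅∪out(0)=∅
  fail(6) 'e': from fail(0)=0 chase 'e': 0 ⇒ 0;  out=∅∪out(0)=∅
  fail(12) 'd': from fail(0)=0 chase 'd': 0 ⇒ 0;  out={3}∪out(0)={3}
  fail(2) 'aa': from fail(1)=0 chase 'a': 0 ⇒ 1;  out={0}∪out(1)={0}
  fail(4) 'cb': from fail(3)=0 chase 'b': 0 ⇒ 0;  out=∅∪out(0)=∅
  fail(7) 'ec': from fail(6)=0 chase 'c': 0 ⇒ 3;  out=∅∪out(3)=∅
  fail(5) 'cbd': from fail(4)=0 chase 'd': 0 ⇒ 12;  out={1}∪out(12)={1,3}
  fail(8) 'ecb': from fail(7)=3 chase 'b': 3 ⇒ 4;  out=∅∪out(4)=∅
  fail(9) 'ecbe': from fail(8)=4 chase 'e': 4→0 ⇒ 6;  out=∅∪out(6)=∅
  fail(10) 'ecbeb': from fail(9)=6 chase 'b': 6→0 ⇒ 0;  out=∅∪out(0)=∅
  fail(11) 'ecbebc': from fail(10)=0 chase 'c': 0 ⇒ 3;  out={2}∪out(3)={2}

Text stream:
i=0 'a': node 0→1
i=1 'e': node 1→6 (via fail)
i=2 'e': node 6→6 (via fail)
i=3 'b': node 6→0 (via fail)
i=4 'c': node 0→3
i=5 'b': node 3→4
i=6 'd': node 4→5  → match P1@[4:6],P3@[6:6]
i=7 'd': node 5→12 (via fail)  → match P3@[7:7]
i=8 'a': node 12→1 (via fail)
i=9 'a': node 1→2  → match P0@[8:9]
i=10 'b': node 2→0 (via fail)
i=11 'a': node 0→1
i=12 'a': node 1→2  → match P0@[11:12]
i=13 'c': node 2→3 (via fail)
i=14 'a': node 3→1 (via fail)
i=15 'a': node 1→2  → match P0@[14:15]
i=16 'a': node 2→2 (via fail)  → match P0@[15:16]
i=17 'c': node 2→3 (via fail)
i=18 'e': node 3→6 (via fail)
i=19 'd': node 6→12 (via fail)  → match P3@[19:19]
i=20 'a': node 12→1 (via fail)
i=21 'b': node 1→0 (via fail)
i=22 'b': node 0→0

Result: [[6,1],[6,3],[7,3],[9,0],[12,0],[15,0],[16,0],[19,3]]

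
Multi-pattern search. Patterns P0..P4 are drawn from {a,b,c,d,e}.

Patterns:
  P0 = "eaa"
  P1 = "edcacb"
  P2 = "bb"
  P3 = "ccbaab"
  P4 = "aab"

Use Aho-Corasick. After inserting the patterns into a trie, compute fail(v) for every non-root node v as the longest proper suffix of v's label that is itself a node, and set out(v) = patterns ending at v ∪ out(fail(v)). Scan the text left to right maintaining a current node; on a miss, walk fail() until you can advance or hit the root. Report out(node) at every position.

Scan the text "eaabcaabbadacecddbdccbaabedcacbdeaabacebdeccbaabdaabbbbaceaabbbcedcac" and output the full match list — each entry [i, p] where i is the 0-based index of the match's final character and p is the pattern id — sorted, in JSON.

Build:
Trie (insert patterns):
  n0 'ε': a→17 b→9 c→11 e→1
  n1 'e': a→2 d→4
  n2 'ea': a→3
  n3 'eaa': ·  ←P0
  n4 'ed': c→5
  n5 'edc': a→6
  n6 'edca': c→7
  n7 'edcac': b→8
  n8 'edcacb': ·  ←P1
  n9 'b': b→10
  n10 'bb': ·  ←P2
  n11 'c': c→12
  n12 'cc': b→13
  n13 'ccb': a→14
  n14 'ccba': a→15
  n15 'ccbaa': b→16
  n16 'ccbaab': ·  ←P3
  n17 'a': a→18
  n18 'aa': b→19
  n19 'aab': ·  ←P4

BFS fail/out derivation:
  n1('e'): parent n0 fail=0; on 'e' 0 → fail=0;  out ∅∪∅=∅
  n9('b'): parent n0 fail=0; on 'b' 0 → fail=0;  out ∅∪∅=∅
  n11('c'): parent n0 fail=0; on 'c' 0 → fail=0;  out ∅∪∅=∅
  n17('a'): parent n0 fail=0; on 'a' 0 → fail=0;  out ∅∪∅=∅
  n2('ea'): parent n1 fail=0; on 'a' 0 → fail=17;  out ∅∪∅=∅
  n4('ed'): parent n1 fail=0; on 'd' 0 → fail=0;  out ∅∪∅=∅
  n10('bb'): parent n9 fail=0; on 'b' 0 → fail=9;  out {2}∪∅={2}
  n12('cc'): parent n11 fail=0; on 'c' 0 → fail=11;  out ∅∪∅=∅
  n18('aa'): parent n17 fail=0; on 'a' 0 → fail=17;  out ∅∪∅=∅
  n3('eaa'): parent n2 fail=17; on 'a' 17 → fail=18;  out {0}∪∅={0}
  n5('edc'): parent n4 fail=0; on 'c' 0 → fail=11;  out ∅∪∅=∅
  n13('ccb'): parent n12 fail=11; on 'b' 11→0 → fail=9;  out ∅∪∅=∅
  n19('aab'): parent n18 fail=17; on 'b' 17→0 → fail=9;  out {4}∪∅={4}
  n6('edca'): parent n5 fail=11; on 'a' 11→0 → fail=17;  out ∅∪∅=∅
  n14('ccba'): parent n13 fail=9; on 'a' 9→0 → fail=17;  out ∅∪∅=∅
  n7('edcac'): parent n6 fail=17; on 'c' 17→0 → fail=11;  out ∅∪∅=∅
  n15('ccbaa'): parent n14 fail=17; on 'a' 17 → fail=18;  out ∅∪∅=∅
  n8('edcacb'): parent n7 fail=11; on 'b' 11→0 → fail=9;  out {1}∪∅={1}
  n16('ccbaab'): parent n15 fail=18; on 'b' 18 → fail=19;  out {3}∪{4}={3,4}

Scan:
i=0 'e': node 0→1
i=1 'a': node 1→2
i=2 'a': node 2→3  → match P0@[0:2]
i=3 'b': node 3→19 (fail-walked)  → match P4@[1:3]
i=4 'c': node 19→11 (fail-walked)
i=5 'a': node 11→17 (fail-walked)
i=6 'a': node 17→18
i=7 'b': node 18→19  → match P4@[5:7]
i=8 'b': node 19→10 (fail-walked)  → match P2@[7:8]
i=9 'a': node 10→17 (fail-walked)
i=10 'd': node 17→0 (fail-walked)
i=11 'a': node 0→17
i=12 'c': node 17→11 (fail-walked)
i=13 'e': node 11→1 (fail-walked)
i=14 'c': node 1→11 (fail-walked)
i=15 'd': node 11→0 (fail-walked)
i=16 'd': node 0→0
i=17 'b': node 0→9
i=18 'd': node 9→0 (fail-walked)
i=19 'c': node 0→11
i=20 'c': node 11→12
i=21 'b': node 12→13
i=22 'a': node 13→14
i=23 'a': node 14→15
i=24 'b': node 15→16  → match P3@[19:24],P4@[22:24]
i=25 'e': node 16→1 (fail-walked)
i=26 'd': node 1→4
i=27 'c': node 4→5
i=28 'a': node 5→6
i=29 'c': node 6→7
i=30 'b': node 7→8  → match P1@[25:30]
i=31 'd': node 8→0 (fail-walked)
i=32 'e': node 0→1
i=33 'a': node 1→2
i=34 'a': node 2→3  → match P0@[32:34]
i=35 'b': node 3→19 (fail-walked)  → match P4@[33:35]
i=36 'a': node 19→17 (fail-walked)
i=37 'c': node 17→11 (fail-walked)
i=38 'e': node 11→1 (fail-walked)
i=39 'b': node 1→9 (fail-walked)
i=40 'd': node 9→0 (fail-walked)
i=41 'e': node 0→1
i=42 'c': node 1→11 (fail-walked)
i=43 'c': node 11→12
i=44 'b': node 12→13
i=45 'a': node 13→14
i=46 'a': node 14→15
i=47 'b': node 15→16  → match P3@[42:47],P4@[45:47]
i=48 'd': node 16→0 (fail-walked)
i=49 'a': node 0→17
i=50 'a': node 17→18
i=51 'b': node 18→19  → match P4@[49:51]
i=52 'b': node 19→10 (fail-walked)  → match P2@[51:52]
i=53 'b': node 10→10 (fail-walked)  → match P2@[52:53]
i=54 'b': node 10→10 (fail-walked)  → match P2@[53:54]
i=55 'a': node 10→17 (fail-walked)
i=56 'c': node 17→11 (fail-walked)
i=57 'e': node 11→1 (fail-walked)
i=58 'a': node 1→2
i=59 'a': node 2→3  → match P0@[57:59]
i=60 'b': node 3→19 (fail-walked)  → match P4@[58:60]
i=61 'b': node 19→10 (fail-walked)  → match P2@[60:61]
i=62 'b': node 10→10 (fail-walked)  → match P2@[61:62]
i=63 'c': node 10→11 (fail-walked)
i=64 'e': node 11→1 (fail-walked)
i=65 'd': node 1→4
i=66 'c': node 4→5
i=67 'a': node 5→6
i=68 'c': node 6→7

Result: [[2,0],[3,4],[7,4],[8,2],[24,3],[24,4],[30,1],[34,0],[35,4],[47,3],[47,4],[51,4],[52,2],[53,2],[54,2],[59,0],[60,4],[61,2],[62,2]]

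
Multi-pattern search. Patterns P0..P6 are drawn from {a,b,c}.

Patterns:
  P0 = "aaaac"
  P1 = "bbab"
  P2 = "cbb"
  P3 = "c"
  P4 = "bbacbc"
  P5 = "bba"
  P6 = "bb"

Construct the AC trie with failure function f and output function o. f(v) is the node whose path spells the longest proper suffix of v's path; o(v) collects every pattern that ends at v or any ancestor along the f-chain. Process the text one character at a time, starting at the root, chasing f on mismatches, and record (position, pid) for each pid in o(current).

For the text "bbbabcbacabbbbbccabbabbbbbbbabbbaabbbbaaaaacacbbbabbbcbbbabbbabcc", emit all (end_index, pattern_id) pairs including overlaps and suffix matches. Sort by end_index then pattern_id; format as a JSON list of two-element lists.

Build automaton:
Trie (insert patterns):
  n0 'ε': a→1 b→6 c→10
  n1 'a': a→2
  n2 'aa': a→3
  n3 'aaa': a→4
  n4 'aaaa': c→5
  n5 'aaaac': ·  ←P0
  n6 'b': b→7
  n7 'bb': a→8  ←P6
  n8 'bba': b→9 c→13  ←P5
  n9 'bbab': ·  ←P1
  n10 'c': b→11  ←P3
  n11 'cb': b→12
  n12 'cbb': ·  ←P2
  n13 'bbac': b→14
  n14 'bbacb': c→15
  n15 'bbacbc': ·  ←P4

BFS fail/out derivation:
  fail(1) 'a': from fail(0)=0 chase 'a': 0 ⇒ 0;  out=∅∪out(0)=∅
  fail(6) 'b': from fail(0)=0 chase 'b': 0 ⇒ 0;  out=∅∪out(0)=∅
  fail(10) 'c': from fail(0)=0 chase 'c': 0 ⇒ 0;  out={3}∪out(0)={3}
  fail(2) 'aa': from fail(1)=0 chase 'a': 0 ⇒ 1;  out=∅∪out(1)=∅
  fail(7) 'bb': from fail(6)=0 chase 'b': 0 ⇒ 6;  out={6}∪out(6)={6}
  fail(11) 'cb': from fail(10)=0 chase 'b': 0 ⇒ 6;  out=∅∪out(6)=∅
  fail(3) 'aaa': from fail(2)=1 chase 'a': 1 ⇒ 2;  out=∅∪out(2)=∅
  fail(8) 'bba': from fail(7)=6 chase 'a': 6→0 ⇒ 1;  out={5}∪out(1)={5}
  fail(12) 'cbb': from fail(11)=6 chase 'b': 6 ⇒ 7;  out={2}∪out(7)={2,6}
  fail(4) 'aaaa': from fail(3)=2 chase 'a': 2 ⇒ 3;  out=∅∪out(3)=∅
  fail(9) 'bbab': from fail(8)=1 chase 'b': 1→0 ⇒ 6;  out={1}∪out(6)={1}
  fail(13) 'bbac': from fail(8)=1 chase 'c': 1→0 ⇒ 10;  out=∅∪out(10)={3}
  fail(5) 'aaaac': from fail(4)=3 chase 'c': 3→2→1→0 ⇒ 10;  out={0}∪out(10)={0,3}
  fail(14) 'bbacb': from fail(13)=10 chase 'b': 10 ⇒ 11;  out=∅∪out(11)=∅
  fail(15) 'bbacbc': from fail(14)=11 chase 'c': 11→6→0 ⇒ 10;  out={4}∪out(10)={3,4}

Text stream:
[0] read 'b'  n0⇒n6
[1] read 'b'  n6⇒n7  → match P6@[0:1]
[2] read 'b'  n7⇒n7 ·f  → match P6@[1:2]
[3] read 'a'  n7⇒n8  → match P5@[1:3]
[4] read 'b'  n8⇒n9  → match P1@[1:4]
[5] read 'c'  n9⇒n10 ·f  → match P3@[5:5]
[6] read 'b'  n10⇒n11
[7] read 'a'  n11⇒n1 ·f
[8] read 'c'  n1⇒n10 ·f  → match P3@[8:8]
[9] read 'a'  n10⇒n1 ·f
[10] read 'b'  n1⇒n6 ·f
[11] read 'b'  n6⇒n7  → match P6@[10:11]
[12] read 'b'  n7⇒n7 ·f  → match P6@[11:12]
[13] read 'b'  n7⇒n7 ·f  → match P6@[12:13]
[14] read 'b'  n7⇒n7 ·f  → match P6@[13:14]
[15] read 'c'  n7⇒n10 ·f  → match P3@[15:15]
[16] read 'c'  n10⇒n10 ·f  → match P3@[16:16]
[17] read 'a'  n10⇒n1 ·f
[18] read 'b'  n1⇒n6 ·f
[19] read 'b'  n6⇒n7  → match P6@[18:19]
[20] read 'a'  n7⇒n8  → match P5@[18:20]
[21] read 'b'  n8⇒n9  → match P1@[18:21]
[22] read 'b'  n9⇒n7 ·f  → match P6@[21:22]
[23] read 'b'  n7⇒n7 ·f  → match P6@[22:23]
[24] read 'b'  n7⇒n7 ·f  → match P6@[23:24]
[25] read 'b'  n7⇒n7 ·f  → match P6@[24:25]
[26] read 'b'  n7⇒n7 ·f  → match P6@[25:26]
[27] read 'b'  n7⇒n7 ·f  → match P6@[26:27]
[28] read 'a'  n7⇒n8  → match P5@[26:28]
[29] read 'b'  n8⇒n9  → match P1@[26:29]
[30] read 'b'  n9⇒n7 ·f  → match P6@[29:30]
[31] read 'b'  n7⇒n7 ·f  → match P6@[30:31]
[32] read 'a'  n7⇒n8  → match P5@[30:32]
[33] read 'a'  n8⇒n2 ·f
[34] read 'b'  n2⇒n6 ·f
[35] read 'b'  n6⇒n7  → match P6@[34:35]
[36] read 'b'  n7⇒n7 ·f  → match P6@[35:36]
[37] read 'b'  n7⇒n7 ·f  → match P6@[36:37]
[38] read 'a'  n7⇒n8  → match P5@[36:38]
[39] read 'a'  n8⇒n2 ·f
[40] read 'a'  n2⇒n3
[41] read 'a'  n3⇒n4
[42] read 'a'  n4⇒n4 ·f
[43] read 'c'  n4⇒n5  → match P0@[39:43],P3@[43:43]
[44] read 'a'  n5⇒n1 ·f
[45] read 'c'  n1⇒n10 ·f  → match P3@[45:45]
[46] read 'b'  n10⇒n11
[47] read 'b'  n11⇒n12  → match P2@[45:47],P6@[46:47]
[48] read 'b'  n12⇒n7 ·f  → match P6@[47:48]
[49] read 'a'  n7⇒n8  → match P5@[47:49]
[50] read 'b'  n8⇒n9  → match P1@[47:50]
[51] read 'b'  n9⇒n7 ·f  → match P6@[50:51]
[52] read 'b'  n7⇒n7 ·f  → match P6@[51:52]
[53] read 'c'  n7⇒n10 ·f  → match P3@[53:53]
[54] read 'b'  n10⇒n11
[55] read 'b'  n11⇒n12  → match P2@[53:55],P6@[54:55]
[56] read 'b'  n12⇒n7 ·f  → match P6@[55:56]
[57] read 'a'  n7⇒n8  → match P5@[55:57]
[58] read 'b'  n8⇒n9  → match P1@[55:58]
[59] read 'b'  n9⇒n7 ·f  → match P6@[58:59]
[60] read 'b'  n7⇒n7 ·f  → match P6@[59:60]
[61] read 'a'  n7⇒n8  → match P5@[59:61]
[62] read 'b'  n8⇒n9  → match P1@[59:62]
[63] read 'c'  n9⇒n10 ·f  → match P3@[63:63]
[64] read 'c'  n10⇒n10 ·f  → match P3@[64:64]

All matches (sorted): [[1,6],[2,6],[3,5],[4,1],[5,3],[8,3],[11,6],[12,6],[13,6],[14,6],[15,3],[16,3],[19,6],[20,5],[21,1],[22,6],[23,6],[24,6],[25,6],[26,6],[27,6],[28,5],[29,1],[30,6],[31,6],[32,5],[35,6],[36,6],[37,6],[38,5],[43,0],[43,3],[45,3],[47,2],[47,6],[48,6],[49,5],[50,1],[51,6],[52,6],[53,3],[55,2],[55,6],[56,6],[57,5],[58,1],[59,6],[60,6],[61,5],[62,1],[63,3],[64,3]]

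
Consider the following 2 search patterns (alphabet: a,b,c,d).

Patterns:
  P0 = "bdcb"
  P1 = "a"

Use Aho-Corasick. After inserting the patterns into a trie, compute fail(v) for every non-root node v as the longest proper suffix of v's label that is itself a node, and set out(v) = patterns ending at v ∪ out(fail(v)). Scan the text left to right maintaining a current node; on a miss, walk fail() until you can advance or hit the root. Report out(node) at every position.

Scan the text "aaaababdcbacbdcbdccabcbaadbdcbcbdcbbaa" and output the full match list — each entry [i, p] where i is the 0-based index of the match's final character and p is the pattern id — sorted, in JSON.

Build automaton:
Trie (insert patterns):
  n0 'ε': a→5 b→1
  n1 'b': d→2
  n2 'bd': c→3
  n3 'bdc': b→4
  n4 'bdcb': ·  ←P0
  n5 'a': ·  ←P1

BFS fail/out derivation:
  n1('b'): parent n0 fail=0; on 'b' 0 → fail=0;  out ∅∪∅=∅
  n5('a'): parent n0 fail=0; on 'a' 0 → fail=0;  out {1}∪∅={1}
  n2('bd'): parent n1 fail=0; on 'd' 0 → fail=0;  out ∅∪∅=∅
  n3('bdc'): parent n2 fail=0; on 'c' 0 → fail=0;  out ∅∪∅=∅
  n4('bdcb'): parent n3 fail=0; on 'b' 0 → fail=1;  out {0}∪∅={0}

Text stream:
pos 0 'a': at 5  emit P1@[0:0]
pos 1 'a': at 5 (via fail)  emit P1@[1:1]
pos 2 'a': at 5 (via fail)  emit P1@[2:2]
pos 3 'a': at 5 (via fail)  emit P1@[3:3]
pos 4 'b': at 1 (via fail)
pos 5 'a': at 5 (via fail)  emit P1@[5:5]
pos 6 'b': at 1 (via fail)
pos 7 'd': at 2
pos 8 'c': at 3
pos 9 'b': at 4  emit P0@[6:9]
pos 10 'a': at 5 (via fail)  emit P1@[10:10]
pos 11 'c': at 0 (via fail)
pos 12 'b': at 1
pos 13 'd': at 2
pos 14 'c': at 3
pos 15 'b': at 4  emit P0@[12:15]
pos 16 'd': at 2 (via fail)
pos 17 'c': at 3
pos 18 'c': at 0 (via fail)
pos 19 'a': at 5  emit P1@[19:19]
pos 20 'b': at 1 (via fail)
pos 21 'c': at 0 (via fail)
pos 22 'b': at 1
pos 23 'a': at 5 (via fail)  emit P1@[23:23]
pos 24 'a': at 5 (via fail)  emit P1@[24:24]
pos 25 'd': at 0 (via fail)
pos 26 'b': at 1
pos 27 'd': at 2
pos 28 'c': at 3
pos 29 'b': at 4  emit P0@[26:29]
pos 30 'c': at 0 (via fail)
pos 31 'b': at 1
pos 32 'd': at 2
pos 33 'c': at 3
pos 34 'b': at 4  emit P0@[31:34]
pos 35 'b': at 1 (via fail)
pos 36 'a': at 5 (via fail)  emit P1@[36:36]
pos 37 'a': at 5 (via fail)  emit P1@[37:37]

Matches: [[0,1],[1,1],[2,1],[3,1],[5,1],[9,0],[10,1],[15,0],[19,1],[23,1],[24,1],[29,0],[34,0],[36,1],[37,1]]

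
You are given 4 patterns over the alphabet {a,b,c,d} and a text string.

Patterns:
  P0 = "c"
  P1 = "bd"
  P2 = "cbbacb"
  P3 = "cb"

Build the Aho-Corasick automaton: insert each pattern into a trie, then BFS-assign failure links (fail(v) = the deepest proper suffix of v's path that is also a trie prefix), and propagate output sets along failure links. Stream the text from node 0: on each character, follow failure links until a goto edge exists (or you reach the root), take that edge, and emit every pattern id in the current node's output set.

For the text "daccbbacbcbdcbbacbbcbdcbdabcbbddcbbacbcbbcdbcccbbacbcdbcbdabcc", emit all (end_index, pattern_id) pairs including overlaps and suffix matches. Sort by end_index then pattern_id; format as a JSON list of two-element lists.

Build:
Trie (insert patterns):
  n0 'ε': b→2 c→1
  n1 'c': b→4  ←P0
  n2 'b': d→3
  n3 'bd': ·  ←P1
  n4 'cb': b→5  ←P3
  n5 'cbb': a→6
  n6 'cbba': c→7
  n7 'cbbac': b→8
  n8 'cbbacb': ·  ←P2

BFS fail/out derivation:
  n1('c'): parent n0 fail=0; on 'c' 0 → fail=0;  out {0}∪∅={0}
  n2('b'): parent n0 fail=0; on 'b' 0 → fail=0;  out ∅∪∅=∅
  n3('bd'): parent n2 fail=0; on 'd' 0 → fail=0;  out {1}∪∅={1}
  n4('cb'): parent n1 fail=0; on 'b' 0 → fail=2;  out {3}∪∅={3}
  n5('cbb'): parent n4 fail=2; on 'b' 2→0 → fail=2;  out ∅∪∅=∅
  n6('cbba'): parent n5 fail=2; on 'a' 2→0 → fail=0;  out ∅∪∅=∅
  n7('cbbac'): parent n6 fail=0; on 'c' 0 → fail=1;  out ∅∪{0}={0}
  n8('cbbacb'): parent n7 fail=1; on 'b' 1 → fail=4;  out {2}∪{3}={2,3}

Text stream:
i=0 'd': node 0→0
i=1 'a': node 0→0
i=2 'c': node 0→1  → match P0@[2:2]
i=3 'c': node 1→1 (fail-walked)  → match P0@[3:3]
i=4 'b': node 1→4  → match P3@[3:4]
i=5 'b': node 4→5
i=6 'a': node 5→6
i=7 'c': node 6→7  → match P0@[7:7]
i=8 'b': node 7→8  → match P2@[3:8],P3@[7:8]
i=9 'c': node 8→1 (fail-walked)  → match P0@[9:9]
i=10 'b': node 1→4  → match P3@[9:10]
i=11 'd': node 4→3 (fail-walked)  → match P1@[10:11]
i=12 'c': node 3→1 (fail-walked)  → match P0@[12:12]
i=13 'b': node 1→4  → match P3@[12:13]
i=14 'b': node 4→5
i=15 'a': node 5→6
i=16 'c': node 6→7  → match P0@[16:16]
i=17 'b': node 7→8  → match P2@[12:17],P3@[16:17]
i=18 'b': node 8→5 (fail-walked)
i=19 'c': node 5→1 (fail-walked)  → match P0@[19:19]
i=20 'b': node 1→4  → match P3@[19:20]
i=21 'd': node 4→3 (fail-walked)  → match P1@[20:21]
i=22 'c': node 3→1 (fail-walked)  → match P0@[22:22]
i=23 'b': node 1→4  → match P3@[22:23]
i=24 'd': node 4→3 (fail-walked)  → match P1@[23:24]
i=25 'a': node 3→0 (fail-walked)
i=26 'b': node 0→2
i=27 'c': node 2→1 (fail-walked)  → match P0@[27:27]
i=28 'b': node 1→4  → match P3@[27:28]
i=29 'b': node 4→5
i=30 'd': node 5→3 (fail-walked)  → match P1@[29:30]
i=31 'd': node 3→0 (fail-walked)
i=32 'c': node 0→1  → match P0@[32:32]
i=33 'b': node 1→4  → match P3@[32:33]
i=34 'b': node 4→5
i=35 'a': node 5→6
i=36 'c': node 6→7  → match P0@[36:36]
i=37 'b': node 7→8  → match P2@[32:37],P3@[36:37]
i=38 'c': node 8→1 (fail-walked)  → match P0@[38:38]
i=39 'b': node 1→4  → match P3@[38:39]
i=40 'b': node 4→5
i=41 'c': node 5→1 (fail-walked)  → match P0@[41:41]
i=42 'd': node 1→0 (fail-walked)
i=43 'b': node 0→2
i=44 'c': node 2→1 (fail-walked)  → match P0@[44:44]
i=45 'c': node 1→1 (fail-walked)  → match P0@[45:45]
i=46 'c': node 1→1 (fail-walked)  → match P0@[46:46]
i=47 'b': node 1→4  → match P3@[46:47]
i=48 'b': node 4→5
i=49 'a': node 5→6
i=50 'c': node 6→7  → match P0@[50:50]
i=51 'b': node 7→8  → match P2@[46:51],P3@[50:51]
i=52 'c': node 8→1 (fail-walked)  → match P0@[52:52]
i=53 'd': node 1→0 (fail-walked)
i=54 'b': node 0→2
i=55 'c': node 2→1 (fail-walked)  → match P0@[55:55]
i=56 'b': node 1→4  → match P3@[55:56]
i=57 'd': node 4→3 (fail-walked)  → match P1@[56:57]
i=58 'a': node 3→0 (fail-walked)
i=59 'b': node 0→2
i=60 'c': node 2→1 (fail-walked)  → match P0@[60:60]
i=61 'c': node 1→1 (fail-walked)  → match P0@[61:61]

All matches (sorted): [[2,0],[3,0],[4,3],[7,0],[8,2],[8,3],[9,0],[10,3],[11,1],[12,0],[13,3],[16,0],[17,2],[17,3],[19,0],[20,3],[21,1],[22,0],[23,3],[24,1],[27,0],[28,3],[30,1],[32,0],[33,3],[36,0],[37,2],[37,3],[38,0],[39,3],[41,0],[44,0],[45,0],[46,0],[47,3],[50,0],[51,2],[51,3],[52,0],[55,0],[56,3],[57,1],[60,0],[61,0]]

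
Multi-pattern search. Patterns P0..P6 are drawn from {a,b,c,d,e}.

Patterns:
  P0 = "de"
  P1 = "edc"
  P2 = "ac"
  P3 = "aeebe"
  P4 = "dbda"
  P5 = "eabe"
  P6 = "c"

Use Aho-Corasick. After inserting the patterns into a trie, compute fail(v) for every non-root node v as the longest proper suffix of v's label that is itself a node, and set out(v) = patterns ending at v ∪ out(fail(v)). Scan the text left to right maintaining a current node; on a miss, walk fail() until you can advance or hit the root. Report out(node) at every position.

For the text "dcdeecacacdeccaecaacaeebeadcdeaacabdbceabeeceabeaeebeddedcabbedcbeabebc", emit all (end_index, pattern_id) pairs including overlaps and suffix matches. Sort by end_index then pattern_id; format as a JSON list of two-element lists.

Construct AC machine:
Trie (insert patterns):
  0='ε' goto a→6 c→18 d→1 e→3
  1='d' goto b→12 e→2
  2='de' goto ·  ←P0
  3='e' goto a→15 d→4
  4='ed' goto c→5
  5='edc' goto ·  ←P1
  6='a' goto c→7 e→8
  7='ac' goto ·  ←P2
  8='ae' goto e→9
  9='aee' goto b→10
  10='aeeb' goto e→11
  11='aeebe' goto ·  ←P3
  12='db' goto d→13
  13='dbd' goto a→14
  14='dbda' goto ·  ←P4
  15='ea' goto b→16
  16='eab' goto e→17
  17='eabe' goto ·  ←P5
  18='c' goto ·  ←P6

Failure links (BFS by depth):
  fail(1) 'd': from fail(0)=0 chase 'd': 0 ⇒ 0;  out=∅∪out(0)=∅
  fail(3) 'e': from fail(0)=0 chase 'e': 0 ⇒ 0;  out=∅∪out(0)=∅
  fail(6) 'a': from fail(0)=0 chase 'a': 0 ⇒ 0;  out=∅∪out(0)=∅
  fail(18) 'c': from fail(0)=0 chase 'c': 0 ⇒ 0;  out={6}∪out(0)={6}
  fail(2) 'de': from fail(1)=0 chase 'e': 0 ⇒ 3;  out={0}∪out(3)={0}
  fail(4) 'ed': from fail(3)=0 chase 'd': 0 ⇒ 1;  out=∅∪out(1)=∅
  fail(7) 'ac': from fail(6)=0 chase 'c': 0 ⇒ 18;  out={2}∪out(18)={2,6}
  fail(8) 'ae': from fail(6)=0 chase 'e': 0 ⇒ 3;  out=∅∪out(3)=∅
  fail(12) 'db': from fail(1)=0 chase 'b': 0 ⇒ 0;  out=∅∪out(0)=∅
  fail(15) 'ea': from fail(3)=0 chase 'a': 0 ⇒ 6;  out=∅∪out(6)=∅
  fail(5) 'edc': from fail(4)=1 chase 'c': 1→0 ⇒ 18;  out={1}∪out(18)={1,6}
  fail(9) 'aee': from fail(8)=3 chase 'e': 3→0 ⇒ 3;  out=∅∪out(3)=∅
  fail(13) 'dbd': from fail(12)=0 chase 'd': 0 ⇒ 1;  out=∅∪out(1)=∅
  fail(16) 'eab': from fail(15)=6 chase 'b': 6→0 ⇒ 0;  out=∅∪out(0)=∅
  fail(10) 'aeeb': from fail(9)=3 chase 'b': 3→0 ⇒ 0;  out=∅∪out(0)=∅
  fail(14) 'dbda': from fail(13)=1 chase 'a': 1→0 ⇒ 6;  out={4}∪out(6)={4}
  fail(17) 'eabe': from fail(16)=0 chase 'e': 0 ⇒ 3;  out={5}∪out(3)={5}
  fail(11) 'aeebe': from fail(10)=0 chase 'e': 0 ⇒ 3;  out={3}∪out(3)={3}

Run:
i=0 'd': node 0→1
i=1 'c': node 1→18 (fail-walked)  → match P6@[1:1]
i=2 'd': node 18→1 (fail-walked)
i=3 'e': node 1→2  → match P0@[2:3]
i=4 'e': node 2→3 (fail-walked)
i=5 'c': node 3→18 (fail-walked)  → match P6@[5:5]
i=6 'a': node 18→6 (fail-walked)
i=7 'c': node 6→7  → match P2@[6:7],P6@[7:7]
i=8 'a': node 7→6 (fail-walked)
i=9 'c': node 6→7  → match P2@[8:9],P6@[9:9]
i=10 'd': node 7→1 (fail-walked)
i=11 'e': node 1→2  → match P0@[10:11]
i=12 'c': node 2→18 (fail-walked)  → match P6@[12:12]
i=13 'c': node 18→18 (fail-walked)  → match P6@[13:13]
i=14 'a': node 18→6 (fail-walked)
i=15 'e': node 6→8
i=16 'c': node 8→18 (fail-walked)  → match P6@[16:16]
i=17 'a': node 18→6 (fail-walked)
i=18 'a': node 6→6 (fail-walked)
i=19 'c': node 6→7  → match P2@[18:19],P6@[19:19]
i=20 'a': node 7→6 (fail-walked)
i=21 'e': node 6→8
i=22 'e': node 8→9
i=23 'b': node 9→10
i=24 'e': node 10→11  → match P3@[20:24]
i=25 'a': node 11→15 (fail-walked)
i=26 'd': node 15→1 (fail-walked)
i=27 'c': node 1→18 (fail-walked)  → match P6@[27:27]
i=28 'd': node 18→1 (fail-walked)
i=29 'e': node 1→2  → match P0@[28:29]
i=30 'a': node 2→15 (fail-walked)
i=31 'a': node 15→6 (fail-walked)
i=32 'c': node 6→7  → match P2@[31:32],P6@[32:32]
i=33 'a': node 7→6 (fail-walked)
i=34 'b': node 6→0 (fail-walked)
i=35 'd': node 0→1
i=36 'b': node 1→12
i=37 'c': node 12→18 (fail-walked)  → match P6@[37:37]
i=38 'e': node 18→3 (fail-walked)
i=39 'a': node 3→15
i=40 'b': node 15→16
i=41 'e': node 16→17  → match P5@[38:41]
i=42 'e': node 17→3 (fail-walked)
i=43 'c': node 3→18 (fail-walked)  → match P6@[43:43]
i=44 'e': node 18→3 (fail-walked)
i=45 'a': node 3→15
i=46 'b': node 15→16
i=47 'e': node 16→17  → match P5@[44:47]
i=48 'a': node 17→15 (fail-walked)
i=49 'e': node 15→8 (fail-walked)
i=50 'e': node 8→9
i=51 'b': node 9→10
i=52 'e': node 10→11  → match P3@[48:52]
i=53 'd': node 11→4 (fail-walked)
i=54 'd': node 4→1 (fail-walked)
i=55 'e': node 1→2  → match P0@[54:55]
i=56 'd': node 2→4 (fail-walked)
i=57 'c': node 4→5  → match P1@[55:57],P6@[57:57]
i=58 'a': node 5→6 (fail-walked)
i=59 'b': node 6→0 (fail-walked)
i=60 'b': node 0→0
i=61 'e': node 0→3
i=62 'd': node 3→4
i=63 'c': node 4→5  → match P1@[61:63],P6@[63:63]
i=64 'b': node 5→0 (fail-walked)
i=65 'e': node 0→3
i=66 'a': node 3→15
i=67 'b': node 15→16
i=68 'e': node 16→17  → match P5@[65:68]
i=69 'b': node 17→0 (fail-walked)
i=70 'c': node 0→18  → match P6@[70:70]

Matches: [[1,6],[3,0],[5,6],[7,2],[7,6],[9,2],[9,6],[11,0],[12,6],[13,6],[16,6],[19,2],[19,6],[24,3],[27,6],[29,0],[32,2],[32,6],[37,6],[41,5],[43,6],[47,5],[52,3],[55,0],[57,1],[57,6],[63,1],[63,6],[68,5],[70,6]]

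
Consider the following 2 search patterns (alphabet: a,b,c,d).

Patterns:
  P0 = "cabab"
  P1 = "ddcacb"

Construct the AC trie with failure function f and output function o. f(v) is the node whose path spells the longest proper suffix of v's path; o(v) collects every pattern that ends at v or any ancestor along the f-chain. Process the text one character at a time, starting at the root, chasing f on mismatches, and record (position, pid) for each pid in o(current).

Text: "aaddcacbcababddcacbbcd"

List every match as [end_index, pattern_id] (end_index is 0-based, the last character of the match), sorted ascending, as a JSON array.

Build automaton:
Trie nodes:
  n0 'ε': c→1 d→6
  n1 'c': a→2
  n2 'ca': b→3
  n3 'cab': a→4
  n4 'caba': b→5
  n5 'cabab': ·  [P0 ends]
  n6 'd': d→7
  n7 'dd': c→8
  n8 'ddc': a→9
  n9 'ddca': c→10
  n10 'ddcac': b→11
  n11 'ddcacb': ·  [P1 ends]

Failure links (BFS by depth):
  n1('c'): parent n0 fail=0; on 'c' 0 → fail=0;  out ∅∪∅=∅
  n6('d'): parent n0 fail=0; on 'd' 0 → fail=0;  out ∅∪∅=∅
  n2('ca'): parent n1 fail=0; on 'a' 0 → fail=0;  out ∅∪∅=∅
  n7('dd'): parent n6 fail=0; on 'd' 0 → fail=6;  out ∅∪∅=∅
  n3('cab'): parent n2 fail=0; on 'b' 0 → fail=0;  out ∅∪∅=∅
  n8('ddc'): parent n7 fail=6; on 'c' 6→0 → fail=1;  out ∅∪∅=∅
  n4('caba'): parent n3 fail=0; on 'a' 0 → fail=0;  out ∅∪∅=∅
  n9('ddca'): parent n8 fail=1; on 'a' 1 → fail=2;  out ∅∪∅=∅
  n5('cabab'): parent n4 fail=0; on 'b' 0 → fail=0;  out {0}∪∅={0}
  n10('ddcac'): parent n9 fail=2; on 'c' 2→0 → fail=1;  out ∅∪∅=∅
  n11('ddcacb'): parent n10 fail=1; on 'b' 1→0 → fail=0;  out {1}∪∅={1}

Scan:
[0] read 'a'  n0⇒n0
[1] read 'a'  n0⇒n0
[2] read 'd'  n0⇒n6
[3] read 'd'  n6⇒n7
[4] read 'c'  n7⇒n8
[5] read 'a'  n8⇒n9
[6] read 'c'  n9⇒n10
[7] read 'b'  n10⇒n11  → match P1@[2:7]
[8] read 'c'  n11⇒n1 (fail-walked)
[9] read 'a'  n1⇒n2
[10] read 'b'  n2⇒n3
[11] read 'a'  n3⇒n4
[12] read 'b'  n4⇒n5  → match P0@[8:12]
[13] read 'd'  n5⇒n6 (fail-walked)
[14] read 'd'  n6⇒n7
[15] read 'c'  n7⇒n8
[16] read 'a'  n8⇒n9
[17] read 'c'  n9⇒n10
[18] read 'b'  n10⇒n11  → match P1@[13:18]
[19] read 'b'  n11⇒n0 (fail-walked)
[20] read 'c'  n0⇒n1
[21] read 'd'  n1⇒n6 (fail-walked)

Result: [[7,1],[12,0],[18,1]]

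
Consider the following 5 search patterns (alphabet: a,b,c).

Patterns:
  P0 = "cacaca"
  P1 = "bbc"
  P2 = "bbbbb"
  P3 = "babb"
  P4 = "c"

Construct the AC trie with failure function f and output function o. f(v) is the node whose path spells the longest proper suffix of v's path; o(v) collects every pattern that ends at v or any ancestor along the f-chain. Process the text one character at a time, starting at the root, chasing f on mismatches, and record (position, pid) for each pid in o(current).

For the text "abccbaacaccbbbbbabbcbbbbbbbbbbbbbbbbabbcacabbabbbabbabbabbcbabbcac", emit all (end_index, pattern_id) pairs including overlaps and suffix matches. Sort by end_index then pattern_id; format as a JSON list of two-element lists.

Build:
Trie (insert patterns):
  n0 'ε': b→7 c→1
  n1 'c': a→2  [P4 ends]
  n2 'ca': c→3
  n3 'cac': a→4
  n4 'caca': c→5
  n5 'cacac': a→6
  n6 'cacaca': ·  [P0 ends]
  n7 'b': a→13 b→8
  n8 'bb': b→10 c→9
  n9 'bbc': ·  [P1 ends]
  n10 'bbb': b→11
  n11 'bbbb': b→12
  n12 'bbbbb': ·  [P2 ends]
  n13 'ba': b→14
  n14 'bab': b→15
  n15 'babb': ·  [P3 ends]

Failure links (BFS by depth):
  n1('c'): parent n0 fail=0; on 'c' 0 → fail=0;  out {4}∪∅={4}
  n7('b'): parent n0 fail=0; on 'b' 0 → fail=0;  out ∅∪∅=∅
  n2('ca'): parent n1 fail=0; on 'a' 0 → fail=0;  out ∅∪∅=∅
  n8('bb'): parent n7 fail=0; on 'b' 0 → fail=7;  out ∅∪∅=∅
  n13('ba'): parent n7 fail=0; on 'a' 0 → fail=0;  out ∅∪∅=∅
  n3('cac'): parent n2 fail=0; on 'c' 0 → fail=1;  out ∅∪{4}={4}
  n9('bbc'): parent n8 fail=7; on 'c' 7→0 → fail=1;  out {1}∪{4}={1,4}
  n10('bbb'): parent n8 fail=7; on 'b' 7 → fail=8;  out ∅∪∅=∅
  n14('bab'): parent n13 fail=0; on 'b' 0 → fail=7;  out ∅∪∅=∅
  n4('caca'): parent n3 fail=1; on 'a' 1 → fail=2;  out ∅∪∅=∅
  n11('bbbb'): parent n10 fail=8; on 'b' 8 → fail=10;  out ∅∪∅=∅
  n15('babb'): parent n14 fail=7; on 'b' 7 → fail=8;  out {3}∪∅={3}
  n5('cacac'): parent n4 fail=2; on 'c' 2 → fail=3;  out ∅∪{4}={4}
  n12('bbbbb'): parent n11 fail=10; on 'b' 10 → fail=11;  out {2}∪∅={2}
  n6('cacaca'): parent n5 fail=3; on 'a' 3 → fail=4;  out {0}∪∅={0}

Run:
i=0 'a': node 0→0
i=1 'b': node 0→7
i=2 'c': node 7→1 ·f  ** P4@[2:2]
i=3 'c': node 1→1 ·f  ** P4@[3:3]
i=4 'b': node 1→7 ·f
i=5 'a': node 7→13
i=6 'a': node 13→0 ·f
i=7 'c': node 0→1  ** P4@[7:7]
i=8 'a': node 1→2
i=9 'c': node 2→3  ** P4@[9:9]
i=10 'c': node 3→1 ·f  ** P4@[10:10]
i=11 'b': node 1→7 ·f
i=12 'b': node 7→8
i=13 'b': node 8→10
i=14 'b': node 10→11
i=15 'b': node 11→12  ** P2@[11:15]
i=16 'a': node 12→13 ·f
i=17 'b': node 13→14
i=18 'b': node 14→15  ** P3@[15:18]
i=19 'c': node 15→9 ·f  ** P1@[17:19],P4@[19:19]
i=20 'b': node 9→7 ·f
i=21 'b': node 7→8
i=22 'b': node 8→10
i=23 'b': node 10→11
i=24 'b': node 11→12  ** P2@[20:24]
i=25 'b': node 12→12 ·f  ** P2@[21:25]
i=26 'b': node 12→12 ·f  ** P2@[22:26]
i=27 'b': node 12→12 ·f  ** P2@[23:27]
i=28 'b': node 12→12 ·f  ** P2@[24:28]
i=29 'b': node 12→12 ·f  ** P2@[25:29]
i=30 'b': node 12→12 ·f  ** P2@[26:30]
i=31 'b': node 12→12 ·f  ** P2@[27:31]
i=32 'b': node 12→12 ·f  ** P2@[28:32]
i=33 'b': node 12→12 ·f  ** P2@[29:33]
i=34 'b': node 12→12 ·f  ** P2@[30:34]
i=35 'b': node 12→12 ·f  ** P2@[31:35]
i=36 'a': node 12→13 ·f
i=37 'b': node 13→14
i=38 'b': node 14→15  ** P3@[35:38]
i=39 'c': node 15→9 ·f  ** P1@[37:39],P4@[39:39]
i=40 'a': node 9→2 ·f
i=41 'c': node 2→3  ** P4@[41:41]
i=42 'a': node 3→4
i=43 'b': node 4→7 ·f
i=44 'b': node 7→8
i=45 'a': node 8→13 ·f
i=46 'b': node 13→14
i=47 'b': node 14→15  ** P3@[44:47]
i=48 'b': node 15→10 ·f
i=49 'a': node 10→13 ·f
i=50 'b': node 13→14
i=51 'b': node 14→15  ** P3@[48:51]
i=52 'a': node 15→13 ·f
i=53 'b': node 13→14
i=54 'b': node 14→15  ** P3@[51:54]
i=55 'a': node 15→13 ·f
i=56 'b': node 13→14
i=57 'b': node 14→15  ** P3@[54:57]
i=58 'c': node 15→9 ·f  ** P1@[56:58],P4@[58:58]
i=59 'b': node 9→7 ·f
i=60 'a': node 7→13
i=61 'b': node 13→14
i=62 'b': node 14→15  ** P3@[59:62]
i=63 'c': node 15→9 ·f  ** P1@[61:63],P4@[63:63]
i=64 'a': node 9→2 ·f
i=65 'c': node 2→3  ** P4@[65:65]

Result: [[2,4],[3,4],[7,4],[9,4],[10,4],[15,2],[18,3],[19,1],[19,4],[24,2],[25,2],[26,2],[27,2],[28,2],[29,2],[30,2],[31,2],[32,2],[33,2],[34,2],[35,2],[38,3],[39,1],[39,4],[41,4],[47,3],[51,3],[54,3],[57,3],[58,1],[58,4],[62,3],[63,1],[63,4],[65,4]]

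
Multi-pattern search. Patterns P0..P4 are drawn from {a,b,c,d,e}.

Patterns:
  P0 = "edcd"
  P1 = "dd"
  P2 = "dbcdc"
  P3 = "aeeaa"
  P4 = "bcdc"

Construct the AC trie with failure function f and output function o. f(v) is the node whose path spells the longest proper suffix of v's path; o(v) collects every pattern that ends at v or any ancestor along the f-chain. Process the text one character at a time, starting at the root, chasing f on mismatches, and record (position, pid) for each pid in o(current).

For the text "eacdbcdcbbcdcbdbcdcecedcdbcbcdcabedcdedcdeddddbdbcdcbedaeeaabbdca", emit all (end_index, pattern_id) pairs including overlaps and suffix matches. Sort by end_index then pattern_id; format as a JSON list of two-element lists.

Construct AC machine:
Trie nodes:
  n0 'ε': a→11 b→16 d→5 e→1
  n1 'e': d→2
  n2 'ed': c→3
  n3 'edc': d→4
  n4 'edcd': ·  ←P0
  n5 'd': b→7 d→6
  n6 'dd': ·  ←P1
  n7 'db': c→8
  n8 'dbc': d→9
  n9 'dbcd': c→10
  n10 'dbcdc': ·  ←P2
  n11 'a': e→12
  n12 'ae': e→13
  n13 'aee': a→14
  n14 'aeea': a→15
  n15 'aeeaa': ·  ←P3
  n16 'b': c→17
  n17 'bc': d→18
  n18 'bcd': c→19
  n19 'bcdc': ·  ←P4

Failure links (BFS by depth):
  fail(1) 'e': from fail(0)=0 chase 'e': 0 ⇒ 0;  out=∅∪out(0)=∅
  fail(5) 'd': from fail(0)=0 chase 'd': 0 ⇒ 0;  out=∅∪out(0)=∅
  fail(11) 'a': from fail(0)=0 chase 'a': 0 ⇒ 0;  out=∅∪out(0)=∅
  fail(16) 'b': from fail(0)=0 chase 'b': 0 ⇒ 0;  out=∅∪out(0)=∅
  fail(2) 'ed': from fail(1)=0 chase 'd': 0 ⇒ 5;  out=∅∪out(5)=∅
  fail(6) 'dd': from fail(5)=0 chase 'd': 0 ⇒ 5;  out={1}∪out(5)={1}
  fail(7) 'db': from fail(5)=0 chase 'b': 0 ⇒ 16;  out=∅∪out(16)=∅
  fail(12) 'ae': from fail(11)=0 chase 'e': 0 ⇒ 1;  out=∅∪out(1)=∅
  fail(17) 'bc': from fail(16)=0 chase 'c': 0 ⇒ 0;  out=∅∪out(0)=∅
  fail(3) 'edc': from fail(2)=5 chase 'c': 5→0 ⇒ 0;  out=∅∪out(0)=∅
  fail(8) 'dbc': from fail(7)=16 chase 'c': 16 ⇒ 17;  out=∅∪out(17)=∅
  fail(13) 'aee': from fail(12)=1 chase 'e': 1→0 ⇒ 1;  out=∅∪out(1)=∅
  fail(18) 'bcd': from fail(17)=0 chase 'd': 0 ⇒ 5;  out=∅∪out(5)=∅
  fail(4) 'edcd': from fail(3)=0 chase 'd': 0 ⇒ 5;  out={0}∪out(5)={0}
  fail(9) 'dbcd': from fail(8)=17 chase 'd': 17 ⇒ 18;  out=∅∪out(18)=∅
  fail(14) 'aeea': from fail(13)=1 chase 'a': 1→0 ⇒ 11;  out=∅∪out(11)=∅
  fail(19) 'bcdc': from fail(18)=5 chase 'c': 5→0 ⇒ 0;  out={4}∪out(0)={4}
  fail(10) 'dbcdc': from fail(9)=18 chase 'c': 18 ⇒ 19;  out={2}∪out(19)={2,4}
  fail(15) 'aeeaa': from fail(14)=11 chase 'a': 11→0 ⇒ 11;  out={3}∪out(11)={3}

Scan:
i=0 'e': node 0→1
i=1 'a': node 1→11 ·f
i=2 'c': node 11→0 ·f
i=3 'd': node 0→5
i=4 'b': node 5→7
i=5 'c': node 7→8
i=6 'd': node 8→9
i=7 'c': node 9→10  emit P2@[3:7],P4@[4:7]
i=8 'b': node 10→16 ·f
i=9 'b': node 16→16 ·f
i=10 'c': node 16→17
i=11 'd': node 17→18
i=12 'c': node 18→19  emit P4@[9:12]
i=13 'b': node 19→16 ·f
i=14 'd': node 16→5 ·f
i=15 'b': node 5→7
i=16 'c': node 7→8
i=17 'd': node 8→9
i=18 'c': node 9→10  emit P2@[14:18],P4@[15:18]
i=19 'e': node 10→1 ·f
i=20 'c': node 1→0 ·f
i=21 'e': node 0→1
i=22 'd': node 1→2
i=23 'c': node 2→3
i=24 'd': node 3→4  emit P0@[21:24]
i=25 'b': node 4→7 ·f
i=26 'c': node 7→8
i=27 'b': node 8→16 ·f
i=28 'c': node 16→17
i=29 'd': node 17→18
i=30 'c': node 18→19  emit P4@[27:30]
i=31 'a': node 19→11 ·f
i=32 'b': node 11→16 ·f
i=33 'e': node 16→1 ·f
i=34 'd': node 1→2
i=35 'c': node 2→3
i=36 'd': node 3→4  emit P0@[33:36]
i=37 'e': node 4→1 ·f
i=38 'd': node 1→2
i=39 'c': node 2→3
i=40 'd': node 3→4  emit P0@[37:40]
i=41 'e': node 4→1 ·f
i=42 'd': node 1→2
i=43 'd': node 2→6 ·f  emit P1@[42:43]
i=44 'd': node 6→6 ·f  emit P1@[43:44]
i=45 'd': node 6→6 ·f  emit P1@[44:45]
i=46 'b': node 6→7 ·f
i=47 'd': node 7→5 ·f
i=48 'b': node 5→7
i=49 'c': node 7→8
i=50 'd': node 8→9
i=51 'c': node 9→10  emit P2@[47:51],P4@[48:51]
i=52 'b': node 10→16 ·f
i=53 'e': node 16→1 ·f
i=54 'd': node 1→2
i=55 'a': node 2→11 ·f
i=56 'e': node 11→12
i=57 'e': node 12→13
i=58 'a': node 13→14
i=59 'a': node 14→15  emit P3@[55:59]
i=60 'b': node 15→16 ·f
i=61 'b': node 16→16 ·f
i=62 'd': node 16→5 ·f
i=63 'c': node 5→0 ·f
i=64 'a': node 0→11

Result: [[7,2],[7,4],[12,4],[18,2],[18,4],[24,0],[30,4],[36,0],[40,0],[43,1],[44,1],[45,1],[51,2],[51,4],[59,3]]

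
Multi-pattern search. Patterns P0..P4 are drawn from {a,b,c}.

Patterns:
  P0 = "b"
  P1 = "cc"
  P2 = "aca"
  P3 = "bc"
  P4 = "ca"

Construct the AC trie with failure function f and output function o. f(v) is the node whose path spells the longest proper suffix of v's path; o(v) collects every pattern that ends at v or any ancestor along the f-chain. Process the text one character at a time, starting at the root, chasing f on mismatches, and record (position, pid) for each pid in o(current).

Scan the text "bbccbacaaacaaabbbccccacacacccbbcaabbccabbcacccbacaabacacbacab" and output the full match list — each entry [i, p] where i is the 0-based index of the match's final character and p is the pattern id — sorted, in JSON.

Construct AC machine:
Trie nodes:
  n0 'ε': a→4 b→1 c→2
  n1 'b': c→7  ←P0
  n2 'c': a→8 c→3
  n3 'cc': ·  ←P1
  n4 'a': c→5
  n5 'ac': a→6
  n6 'aca': ·  ←P2
  n7 'bc': ·  ←P3
  n8 'ca': ·  ←P4

Failure links (BFS by depth):
  fail(1) 'b': from fail(0)=0 chase 'b': 0 ⇒ 0;  out={0}∪out(0)={0}
  fail(2) 'c': from fail(0)=0 chase 'c': 0 ⇒ 0;  out=∅∪out(0)=∅
  fail(4) 'a': from fail(0)=0 chase 'a': 0 ⇒ 0;  out=∅∪out(0)=∅
  fail(3) 'cc': from fail(2)=0 chase 'c': 0 ⇒ 2;  out={1}∪out(2)={1}
  fail(5) 'ac': from fail(4)=0 chase 'c': 0 ⇒ 2;  out=∅∪out(2)=∅
  fail(7) 'bc': from fail(1)=0 chase 'c': 0 ⇒ 2;  out={3}∪out(2)={3}
  fail(8) 'ca': from fail(2)=0 chase 'a': 0 ⇒ 4;  out={4}∪out(4)={4}
  fail(6) 'aca': from fail(5)=2 chase 'a': 2 ⇒ 8;  out={2}∪out(8)={2,4}

Scan:
pos 0 'b': at 1  → match P0@[0:0]
pos 1 'b': at 1 (via fail)  → match P0@[1:1]
pos 2 'c': at 7  → match P3@[1:2]
pos 3 'c': at 3 (via fail)  → match P1@[2:3]
pos 4 'b': at 1 (via fail)  → match P0@[4:4]
pos 5 'a': at 4 (via fail)
pos 6 'c': at 5
pos 7 'a': at 6  → match P2@[5:7],P4@[6:7]
pos 8 'a': at 4 (via fail)
pos 9 'a': at 4 (via fail)
pos 10 'c': at 5
pos 11 'a': at 6  → match P2@[9:11],P4@[10:11]
pos 12 'a': at 4 (via fail)
pos 13 'a': at 4 (via fail)
pos 14 'b': at 1 (via fail)  → match P0@[14:14]
pos 15 'b': at 1 (via fail)  → match P0@[15:15]
pos 16 'b': at 1 (via fail)  → match P0@[16:16]
pos 17 'c': at 7  → match P3@[16:17]
pos 18 'c': at 3 (via fail)  → match P1@[17:18]
pos 19 'c': at 3 (via fail)  → match P1@[18:19]
pos 20 'c': at 3 (via fail)  → match P1@[19:20]
pos 21 'a': at 8 (via fail)  → match P4@[20:21]
pos 22 'c': at 5 (via fail)
pos 23 'a': at 6  → match P2@[21:23],P4@[22:23]
pos 24 'c': at 5 (via fail)
pos 25 'a': at 6  → match P2@[23:25],P4@[24:25]
pos 26 'c': at 5 (via fail)
pos 27 'c': at 3 (via fail)  → match P1@[26:27]
pos 28 'c': at 3 (via fail)  → match P1@[27:28]
pos 29 'b': at 1 (via fail)  → match P0@[29:29]
pos 30 'b': at 1 (via fail)  → match P0@[30:30]
pos 31 'c': at 7  → match P3@[30:31]
pos 32 'a': at 8 (via fail)  → match P4@[31:32]
pos 33 'a': at 4 (via fail)
pos 34 'b': at 1 (via fail)  → match P0@[34:34]
pos 35 'b': at 1 (via fail)  → match P0@[35:35]
pos 36 'c': at 7  → match P3@[35:36]
pos 37 'c': at 3 (via fail)  → match P1@[36:37]
pos 38 'a': at 8 (via fail)  → match P4@[37:38]
pos 39 'b': at 1 (via fail)  → match P0@[39:39]
pos 40 'b': at 1 (via fail)  → match P0@[40:40]
pos 41 'c': at 7  → match P3@[40:41]
pos 42 'a': at 8 (via fail)  → match P4@[41:42]
pos 43 'c': at 5 (via fail)
pos 44 'c': at 3 (via fail)  → match P1@[43:44]
pos 45 'c': at 3 (via fail)  → match P1@[44:45]
pos 46 'b': at 1 (via fail)  → match P0@[46:46]
pos 47 'a': at 4 (via fail)
pos 48 'c': at 5
pos 49 'a': at 6  → match P2@[47:49],P4@[48:49]
pos 50 'a': at 4 (via fail)
pos 51 'b': at 1 (via fail)  → match P0@[51:51]
pos 52 'a': at 4 (via fail)
pos 53 'c': at 5
pos 54 'a': at 6  → match P2@[52:54],P4@[53:54]
pos 55 'c': at 5 (via fail)
pos 56 'b': at 1 (via fail)  → match P0@[56:56]
pos 57 'a': at 4 (via fail)
pos 58 'c': at 5
pos 59 'a': at 6  → match P2@[57:59],P4@[58:59]
pos 60 'b': at 1 (via fail)  → match P0@[60:60]

All matches (sorted): [[0,0],[1,0],[2,3],[3,1],[4,0],[7,2],[7,4],[11,2],[11,4],[14,0],[15,0],[16,0],[17,3],[18,1],[19,1],[20,1],[21,4],[23,2],[23,4],[25,2],[25,4],[27,1],[28,1],[29,0],[30,0],[31,3],[32,4],[34,0],[35,0],[36,3],[37,1],[38,4],[39,0],[40,0],[41,3],[42,4],[44,1],[45,1],[46,0],[49,2],[49,4],[51,0],[54,2],[54,4],[56,0],[59,2],[59,4],[60,0]]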